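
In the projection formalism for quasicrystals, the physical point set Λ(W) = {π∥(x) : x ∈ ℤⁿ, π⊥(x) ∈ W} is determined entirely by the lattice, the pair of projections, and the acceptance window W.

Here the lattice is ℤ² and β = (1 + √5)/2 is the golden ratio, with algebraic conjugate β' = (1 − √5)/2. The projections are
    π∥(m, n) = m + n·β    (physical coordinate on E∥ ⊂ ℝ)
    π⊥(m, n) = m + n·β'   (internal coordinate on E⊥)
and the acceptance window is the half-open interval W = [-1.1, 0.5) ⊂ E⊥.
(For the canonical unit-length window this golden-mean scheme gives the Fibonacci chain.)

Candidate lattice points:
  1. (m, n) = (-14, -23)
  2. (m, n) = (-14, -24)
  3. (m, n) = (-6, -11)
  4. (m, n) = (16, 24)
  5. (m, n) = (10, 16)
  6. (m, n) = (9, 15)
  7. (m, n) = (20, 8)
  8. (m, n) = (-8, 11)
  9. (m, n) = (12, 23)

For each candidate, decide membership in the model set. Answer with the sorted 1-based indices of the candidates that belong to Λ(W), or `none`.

1, 5, 6

Numerically β ≈ 1.61803 and β' = −1/β ≈ -0.61803.
[1] lift (-14,-23): star map gives 0.21478; window check -1.1 ≤ 0.21478 < 0.5 is true → IN Λ
[2] lift (-14,-24): star map gives 0.83282; window check -1.1 ≤ 0.83282 < 0.5 is false → out
[3] lift (-6,-11): star map gives 0.79837; window check -1.1 ≤ 0.79837 < 0.5 is false → out
[4] lift (16,24): star map gives 1.16718; window check -1.1 ≤ 1.16718 < 0.5 is false → out
[5] lift (10,16): star map gives 0.11146; window check -1.1 ≤ 0.11146 < 0.5 is true → IN Λ
[6] lift (9,15): star map gives -0.27051; window check -1.1 ≤ -0.27051 < 0.5 is true → IN Λ
[7] lift (20,8): star map gives 15.05573; window check -1.1 ≤ 15.05573 < 0.5 is false → out
[8] lift (-8,11): star map gives -14.79837; window check -1.1 ≤ -14.79837 < 0.5 is false → out
[9] lift (12,23): star map gives -2.21478; window check -1.1 ≤ -2.21478 < 0.5 is false → out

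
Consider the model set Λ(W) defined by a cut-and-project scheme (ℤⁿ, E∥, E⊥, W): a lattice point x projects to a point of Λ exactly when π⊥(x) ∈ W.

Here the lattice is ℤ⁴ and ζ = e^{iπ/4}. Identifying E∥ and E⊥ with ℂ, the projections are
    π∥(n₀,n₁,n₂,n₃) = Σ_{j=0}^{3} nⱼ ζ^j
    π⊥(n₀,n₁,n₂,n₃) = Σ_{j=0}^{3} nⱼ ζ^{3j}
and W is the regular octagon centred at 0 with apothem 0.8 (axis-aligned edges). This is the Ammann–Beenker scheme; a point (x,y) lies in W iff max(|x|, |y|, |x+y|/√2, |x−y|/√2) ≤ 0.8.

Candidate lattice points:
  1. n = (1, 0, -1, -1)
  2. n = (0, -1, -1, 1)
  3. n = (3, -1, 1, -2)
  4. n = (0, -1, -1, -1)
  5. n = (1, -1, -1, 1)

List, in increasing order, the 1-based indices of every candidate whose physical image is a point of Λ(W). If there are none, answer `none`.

With ζ = e^{iπ/4} the internal vectors are ζ^0,ζ^3,ζ^6,ζ^9.
#1 (1, 0, -1, -1): internal (0.2929, 0.2929); octagon support 0.4142 vs apothem 0.8 → ∈ W
#2 (0, -1, -1, 1): internal (1.4142, 1.0000); octagon support 1.7071 vs apothem 0.8 → ∉ W
#3 (3, -1, 1, -2): internal (2.2929, -3.1213); octagon support 3.8284 vs apothem 0.8 → ∉ W
#4 (0, -1, -1, -1): internal (0.0000, -0.4142); octagon support 0.4142 vs apothem 0.8 → ∈ W
#5 (1, -1, -1, 1): internal (2.4142, 1.0000); octagon support 2.4142 vs apothem 0.8 → ∉ W

1, 4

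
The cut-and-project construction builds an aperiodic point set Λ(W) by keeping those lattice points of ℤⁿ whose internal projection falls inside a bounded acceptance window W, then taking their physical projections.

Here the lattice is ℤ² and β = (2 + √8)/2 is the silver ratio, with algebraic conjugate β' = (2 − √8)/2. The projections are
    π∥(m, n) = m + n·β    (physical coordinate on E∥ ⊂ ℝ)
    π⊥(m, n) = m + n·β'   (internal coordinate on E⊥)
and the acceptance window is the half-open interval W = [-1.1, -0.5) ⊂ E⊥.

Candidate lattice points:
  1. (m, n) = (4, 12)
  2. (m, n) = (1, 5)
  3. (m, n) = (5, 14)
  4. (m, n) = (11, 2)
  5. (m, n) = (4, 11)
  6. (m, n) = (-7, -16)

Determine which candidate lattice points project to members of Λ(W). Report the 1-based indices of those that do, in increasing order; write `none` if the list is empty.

Numerically β ≈ 2.414214 and β' = −1/β ≈ -0.414214.
candidate 1: (m,n)=(4,12) → π∥ = 4+12·β ≈ 32.970563, π⊥ = 4+12·β' ≈ -0.970563 ∈ [-1.1, -0.5) ⇒ IN Λ
candidate 2: (m,n)=(1,5) → π∥ = 1+5·β ≈ 13.071068, π⊥ = 1+5·β' ≈ -1.071068 ∈ [-1.1, -0.5) ⇒ IN Λ
candidate 3: (m,n)=(5,14) → π∥ = 5+14·β ≈ 38.798990, π⊥ = 5+14·β' ≈ -0.798990 ∈ [-1.1, -0.5) ⇒ IN Λ
candidate 4: (m,n)=(11,2) → π∥ = 11+2·β ≈ 15.828427, π⊥ = 11+2·β' ≈ 10.171573 ∉ [-1.1, -0.5) ⇒ out
candidate 5: (m,n)=(4,11) → π∥ = 4+11·β ≈ 30.556349, π⊥ = 4+11·β' ≈ -0.556349 ∈ [-1.1, -0.5) ⇒ IN Λ
candidate 6: (m,n)=(-7,-16) → π∥ = -7-16·β ≈ -45.627417, π⊥ = -7-16·β' ≈ -0.372583 ∉ [-1.1, -0.5) ⇒ out

1, 2, 3, 5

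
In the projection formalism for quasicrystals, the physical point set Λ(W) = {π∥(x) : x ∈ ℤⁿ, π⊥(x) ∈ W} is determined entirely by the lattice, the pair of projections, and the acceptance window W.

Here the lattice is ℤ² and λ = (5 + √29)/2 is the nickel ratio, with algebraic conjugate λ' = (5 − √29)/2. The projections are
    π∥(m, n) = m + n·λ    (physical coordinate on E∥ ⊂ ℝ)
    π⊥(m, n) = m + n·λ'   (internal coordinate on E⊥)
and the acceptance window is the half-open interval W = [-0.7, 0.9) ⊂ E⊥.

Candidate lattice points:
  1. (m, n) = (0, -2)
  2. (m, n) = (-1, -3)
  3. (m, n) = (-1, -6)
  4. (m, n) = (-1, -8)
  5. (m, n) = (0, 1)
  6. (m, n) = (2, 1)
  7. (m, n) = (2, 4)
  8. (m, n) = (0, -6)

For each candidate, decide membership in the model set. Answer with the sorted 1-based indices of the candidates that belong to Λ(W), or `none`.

1, 2, 3, 4, 5

Numerically λ ≈ 5.1926 and λ' = −1/λ ≈ -0.1926.
#1 (0,-2): internal coord 0 + (-2)·λ' = +0.3852; +0.3852 ∈ [-0.7, 0.9) → IN Λ
#2 (-1,-3): internal coord -1 + (-3)·λ' = -0.4223; -0.4223 ∈ [-0.7, 0.9) → IN Λ
#3 (-1,-6): internal coord -1 + (-6)·λ' = +0.1555; +0.1555 ∈ [-0.7, 0.9) → IN Λ
#4 (-1,-8): internal coord -1 + (-8)·λ' = +0.5407; +0.5407 ∈ [-0.7, 0.9) → IN Λ
#5 (0,1): internal coord 0 + (1)·λ' = -0.1926; -0.1926 ∈ [-0.7, 0.9) → IN Λ
#6 (2,1): internal coord 2 + (1)·λ' = +1.8074; +1.8074 ∉ [-0.7, 0.9) → out
#7 (2,4): internal coord 2 + (4)·λ' = +1.2297; +1.2297 ∉ [-0.7, 0.9) → out
#8 (0,-6): internal coord 0 + (-6)·λ' = +1.1555; +1.1555 ∉ [-0.7, 0.9) → out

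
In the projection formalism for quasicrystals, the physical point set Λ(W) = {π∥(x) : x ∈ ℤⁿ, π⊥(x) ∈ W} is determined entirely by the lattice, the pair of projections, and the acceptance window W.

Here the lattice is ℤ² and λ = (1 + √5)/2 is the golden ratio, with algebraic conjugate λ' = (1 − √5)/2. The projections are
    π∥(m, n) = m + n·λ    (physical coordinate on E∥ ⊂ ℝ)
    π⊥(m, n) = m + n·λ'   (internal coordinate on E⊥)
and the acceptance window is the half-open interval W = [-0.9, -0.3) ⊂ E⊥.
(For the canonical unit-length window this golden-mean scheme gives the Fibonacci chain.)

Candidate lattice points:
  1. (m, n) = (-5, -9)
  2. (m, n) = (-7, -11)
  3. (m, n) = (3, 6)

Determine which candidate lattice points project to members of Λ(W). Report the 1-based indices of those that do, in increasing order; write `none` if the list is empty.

3

λ' = (1−√5)/2 ≈ -0.6180.
#1 (-5,-9): internal coord -5 + (-9)·λ' = +0.5623; +0.5623 ∉ [-0.9, -0.3) → out
#2 (-7,-11): internal coord -7 + (-11)·λ' = -0.2016; -0.2016 ∉ [-0.9, -0.3) → out
#3 (3,6): internal coord 3 + (6)·λ' = -0.7082; -0.7082 ∈ [-0.9, -0.3) → IN Λ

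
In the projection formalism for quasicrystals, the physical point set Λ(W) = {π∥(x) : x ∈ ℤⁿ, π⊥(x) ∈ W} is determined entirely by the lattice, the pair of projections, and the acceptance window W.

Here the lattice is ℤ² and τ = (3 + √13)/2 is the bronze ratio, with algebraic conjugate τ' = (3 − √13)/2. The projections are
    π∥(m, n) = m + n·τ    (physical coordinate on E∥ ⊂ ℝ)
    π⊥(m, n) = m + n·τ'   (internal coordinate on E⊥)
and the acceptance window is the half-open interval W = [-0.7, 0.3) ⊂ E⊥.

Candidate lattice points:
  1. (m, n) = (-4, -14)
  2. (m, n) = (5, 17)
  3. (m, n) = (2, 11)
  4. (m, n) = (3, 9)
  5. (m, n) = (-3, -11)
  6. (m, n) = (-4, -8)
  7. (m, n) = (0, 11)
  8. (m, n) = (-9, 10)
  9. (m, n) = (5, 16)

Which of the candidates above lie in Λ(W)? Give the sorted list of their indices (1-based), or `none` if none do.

Numerically τ ≈ 3.3028 and τ' = −1/τ ≈ -0.3028.
#1 (-4,-14): internal coord -4 + (-14)·τ' = +0.2389; +0.2389 ∈ [-0.7, 0.3) → IN Λ
#2 (5,17): internal coord 5 + (17)·τ' = -0.1472; -0.1472 ∈ [-0.7, 0.3) → IN Λ
#3 (2,11): internal coord 2 + (11)·τ' = -1.3305; -1.3305 ∉ [-0.7, 0.3) → out
#4 (3,9): internal coord 3 + (9)·τ' = +0.2750; +0.2750 ∈ [-0.7, 0.3) → IN Λ
#5 (-3,-11): internal coord -3 + (-11)·τ' = +0.3305; +0.3305 ∉ [-0.7, 0.3) → out
#6 (-4,-8): internal coord -4 + (-8)·τ' = -1.5778; -1.5778 ∉ [-0.7, 0.3) → out
#7 (0,11): internal coord 0 + (11)·τ' = -3.3305; -3.3305 ∉ [-0.7, 0.3) → out
#8 (-9,10): internal coord -9 + (10)·τ' = -12.0278; -12.0278 ∉ [-0.7, 0.3) → out
#9 (5,16): internal coord 5 + (16)·τ' = +0.1556; +0.1556 ∈ [-0.7, 0.3) → IN Λ

1, 2, 4, 9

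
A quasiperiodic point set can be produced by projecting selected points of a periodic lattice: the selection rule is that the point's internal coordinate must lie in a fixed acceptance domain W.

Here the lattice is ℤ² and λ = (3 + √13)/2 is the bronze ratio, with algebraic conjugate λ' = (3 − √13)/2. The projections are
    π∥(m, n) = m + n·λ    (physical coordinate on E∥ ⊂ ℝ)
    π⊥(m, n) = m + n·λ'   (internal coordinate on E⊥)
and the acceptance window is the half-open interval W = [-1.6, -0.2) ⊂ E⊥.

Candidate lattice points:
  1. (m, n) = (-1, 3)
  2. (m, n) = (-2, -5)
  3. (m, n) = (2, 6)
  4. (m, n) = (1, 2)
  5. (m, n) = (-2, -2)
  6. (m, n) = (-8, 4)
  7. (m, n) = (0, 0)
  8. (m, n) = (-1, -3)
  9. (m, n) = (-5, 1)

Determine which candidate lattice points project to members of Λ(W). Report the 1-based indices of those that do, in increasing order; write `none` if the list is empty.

λ' = (3−√13)/2 ≈ -0.302776.
#1 (-1,3): internal coord -1 + (3)·λ' = -1.908327; -1.908327 ∉ [-1.6, -0.2) → out
#2 (-2,-5): internal coord -2 + (-5)·λ' = -0.486122; -0.486122 ∈ [-1.6, -0.2) → IN Λ
#3 (2,6): internal coord 2 + (6)·λ' = +0.183346; +0.183346 ∉ [-1.6, -0.2) → out
#4 (1,2): internal coord 1 + (2)·λ' = +0.394449; +0.394449 ∉ [-1.6, -0.2) → out
#5 (-2,-2): internal coord -2 + (-2)·λ' = -1.394449; -1.394449 ∈ [-1.6, -0.2) → IN Λ
#6 (-8,4): internal coord -8 + (4)·λ' = -9.211103; -9.211103 ∉ [-1.6, -0.2) → out
#7 (0,0): internal coord 0 + (0)·λ' = +0.000000; +0.000000 ∉ [-1.6, -0.2) → out
#8 (-1,-3): internal coord -1 + (-3)·λ' = -0.091673; -0.091673 ∉ [-1.6, -0.2) → out
#9 (-5,1): internal coord -5 + (1)·λ' = -5.302776; -5.302776 ∉ [-1.6, -0.2) → out

2, 5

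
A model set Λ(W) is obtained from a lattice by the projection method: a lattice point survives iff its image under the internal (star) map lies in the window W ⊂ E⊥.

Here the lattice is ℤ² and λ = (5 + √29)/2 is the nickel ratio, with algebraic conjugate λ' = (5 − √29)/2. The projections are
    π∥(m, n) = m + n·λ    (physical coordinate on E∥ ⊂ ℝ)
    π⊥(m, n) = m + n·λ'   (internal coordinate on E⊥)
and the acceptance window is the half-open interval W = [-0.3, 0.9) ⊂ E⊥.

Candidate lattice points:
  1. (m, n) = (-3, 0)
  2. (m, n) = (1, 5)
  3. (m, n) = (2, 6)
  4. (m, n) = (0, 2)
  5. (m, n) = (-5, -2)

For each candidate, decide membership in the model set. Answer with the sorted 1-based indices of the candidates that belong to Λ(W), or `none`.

λ' = (5−√29)/2 ≈ -0.19258.
[1] lift (-3,0): star map gives -3.00000; window check -0.3 ≤ -3.00000 < 0.9 is false → out
[2] lift (1,5): star map gives 0.03709; window check -0.3 ≤ 0.03709 < 0.9 is true → IN Λ
[3] lift (2,6): star map gives 0.84451; window check -0.3 ≤ 0.84451 < 0.9 is true → IN Λ
[4] lift (0,2): star map gives -0.38516; window check -0.3 ≤ -0.38516 < 0.9 is false → out
[5] lift (-5,-2): star map gives -4.61484; window check -0.3 ≤ -4.61484 < 0.9 is false → out

2, 3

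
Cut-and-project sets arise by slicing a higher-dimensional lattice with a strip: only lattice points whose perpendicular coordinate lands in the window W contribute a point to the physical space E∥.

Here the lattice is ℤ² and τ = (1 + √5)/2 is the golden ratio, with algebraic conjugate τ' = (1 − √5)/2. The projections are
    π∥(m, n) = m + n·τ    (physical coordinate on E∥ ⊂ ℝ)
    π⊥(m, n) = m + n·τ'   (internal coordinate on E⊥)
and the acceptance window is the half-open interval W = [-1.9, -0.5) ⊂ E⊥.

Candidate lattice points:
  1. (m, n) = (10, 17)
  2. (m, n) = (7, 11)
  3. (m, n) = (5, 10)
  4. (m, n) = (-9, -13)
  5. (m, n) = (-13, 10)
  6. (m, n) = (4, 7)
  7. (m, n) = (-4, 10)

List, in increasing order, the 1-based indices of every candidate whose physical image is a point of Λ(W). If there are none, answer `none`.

1, 3, 4

Numerically τ ≈ 1.618034 and τ' = −1/τ ≈ -0.618034.
[1] lift (10,17): star map gives -0.506578; window check -1.9 ≤ -0.506578 < -0.5 is true → IN Λ
[2] lift (7,11): star map gives 0.201626; window check -1.9 ≤ 0.201626 < -0.5 is false → out
[3] lift (5,10): star map gives -1.180340; window check -1.9 ≤ -1.180340 < -0.5 is true → IN Λ
[4] lift (-9,-13): star map gives -0.965558; window check -1.9 ≤ -0.965558 < -0.5 is true → IN Λ
[5] lift (-13,10): star map gives -19.180340; window check -1.9 ≤ -19.180340 < -0.5 is false → out
[6] lift (4,7): star map gives -0.326238; window check -1.9 ≤ -0.326238 < -0.5 is false → out
[7] lift (-4,10): star map gives -10.180340; window check -1.9 ≤ -10.180340 < -0.5 is false → out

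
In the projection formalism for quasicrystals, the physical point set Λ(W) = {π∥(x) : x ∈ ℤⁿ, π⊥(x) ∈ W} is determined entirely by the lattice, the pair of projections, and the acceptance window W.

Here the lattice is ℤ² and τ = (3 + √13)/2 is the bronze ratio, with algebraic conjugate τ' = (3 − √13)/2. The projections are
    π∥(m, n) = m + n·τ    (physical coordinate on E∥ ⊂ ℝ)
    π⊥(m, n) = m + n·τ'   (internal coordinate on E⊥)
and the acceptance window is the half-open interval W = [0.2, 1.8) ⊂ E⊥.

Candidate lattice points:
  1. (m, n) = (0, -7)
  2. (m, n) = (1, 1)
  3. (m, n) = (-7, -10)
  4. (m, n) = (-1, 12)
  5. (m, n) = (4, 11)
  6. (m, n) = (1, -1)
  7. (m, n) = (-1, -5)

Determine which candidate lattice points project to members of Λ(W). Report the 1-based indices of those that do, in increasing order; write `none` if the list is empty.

Numerically τ ≈ 3.3028 and τ' = −1/τ ≈ -0.3028.
[1] lift (0,-7): star map gives 2.1194; window check 0.2 ≤ 2.1194 < 1.8 is false → out
[2] lift (1,1): star map gives 0.6972; window check 0.2 ≤ 0.6972 < 1.8 is true → IN Λ
[3] lift (-7,-10): star map gives -3.9722; window check 0.2 ≤ -3.9722 < 1.8 is false → out
[4] lift (-1,12): star map gives -4.6333; window check 0.2 ≤ -4.6333 < 1.8 is false → out
[5] lift (4,11): star map gives 0.6695; window check 0.2 ≤ 0.6695 < 1.8 is true → IN Λ
[6] lift (1,-1): star map gives 1.3028; window check 0.2 ≤ 1.3028 < 1.8 is true → IN Λ
[7] lift (-1,-5): star map gives 0.5139; window check 0.2 ≤ 0.5139 < 1.8 is true → IN Λ

2, 5, 6, 7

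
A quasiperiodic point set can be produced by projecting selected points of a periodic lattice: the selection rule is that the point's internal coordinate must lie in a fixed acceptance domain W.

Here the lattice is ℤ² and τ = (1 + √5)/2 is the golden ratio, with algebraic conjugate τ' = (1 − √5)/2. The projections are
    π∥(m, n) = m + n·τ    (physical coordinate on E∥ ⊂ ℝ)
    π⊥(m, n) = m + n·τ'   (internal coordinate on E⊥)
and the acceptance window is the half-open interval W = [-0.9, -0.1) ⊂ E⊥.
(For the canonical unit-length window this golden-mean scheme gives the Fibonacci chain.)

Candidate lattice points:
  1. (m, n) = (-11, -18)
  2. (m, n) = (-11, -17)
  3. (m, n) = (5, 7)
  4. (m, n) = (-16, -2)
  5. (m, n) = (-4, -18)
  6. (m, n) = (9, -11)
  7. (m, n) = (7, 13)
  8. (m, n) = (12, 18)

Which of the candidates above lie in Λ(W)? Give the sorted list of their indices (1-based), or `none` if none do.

2

τ' = (1−√5)/2 ≈ -0.618034.
[1] lift (-11,-18): star map gives 0.124612; window check -0.9 ≤ 0.124612 < -0.1 is false → out
[2] lift (-11,-17): star map gives -0.493422; window check -0.9 ≤ -0.493422 < -0.1 is true → IN Λ
[3] lift (5,7): star map gives 0.673762; window check -0.9 ≤ 0.673762 < -0.1 is false → out
[4] lift (-16,-2): star map gives -14.763932; window check -0.9 ≤ -14.763932 < -0.1 is false → out
[5] lift (-4,-18): star map gives 7.124612; window check -0.9 ≤ 7.124612 < -0.1 is false → out
[6] lift (9,-11): star map gives 15.798374; window check -0.9 ≤ 15.798374 < -0.1 is false → out
[7] lift (7,13): star map gives -1.034442; window check -0.9 ≤ -1.034442 < -0.1 is false → out
[8] lift (12,18): star map gives 0.875388; window check -0.9 ≤ 0.875388 < -0.1 is false → out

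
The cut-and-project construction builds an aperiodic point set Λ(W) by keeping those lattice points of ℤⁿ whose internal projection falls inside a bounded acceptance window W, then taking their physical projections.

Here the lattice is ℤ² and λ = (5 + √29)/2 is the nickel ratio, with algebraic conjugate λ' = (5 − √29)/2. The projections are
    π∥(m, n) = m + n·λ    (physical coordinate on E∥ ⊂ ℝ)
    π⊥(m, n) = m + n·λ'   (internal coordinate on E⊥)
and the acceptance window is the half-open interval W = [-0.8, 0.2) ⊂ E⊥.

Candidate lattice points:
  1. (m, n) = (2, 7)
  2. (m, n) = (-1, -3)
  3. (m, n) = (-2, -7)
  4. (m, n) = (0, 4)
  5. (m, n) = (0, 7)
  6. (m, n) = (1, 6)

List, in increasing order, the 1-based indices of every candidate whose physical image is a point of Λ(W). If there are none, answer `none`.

λ' = (5−√29)/2 ≈ -0.19258.
[1] lift (2,7): star map gives 0.65192; window check -0.8 ≤ 0.65192 < 0.2 is false → out
[2] lift (-1,-3): star map gives -0.42225; window check -0.8 ≤ -0.42225 < 0.2 is true → IN Λ
[3] lift (-2,-7): star map gives -0.65192; window check -0.8 ≤ -0.65192 < 0.2 is true → IN Λ
[4] lift (0,4): star map gives -0.77033; window check -0.8 ≤ -0.77033 < 0.2 is true → IN Λ
[5] lift (0,7): star map gives -1.34808; window check -0.8 ≤ -1.34808 < 0.2 is false → out
[6] lift (1,6): star map gives -0.15549; window check -0.8 ≤ -0.15549 < 0.2 is true → IN Λ

2, 3, 4, 6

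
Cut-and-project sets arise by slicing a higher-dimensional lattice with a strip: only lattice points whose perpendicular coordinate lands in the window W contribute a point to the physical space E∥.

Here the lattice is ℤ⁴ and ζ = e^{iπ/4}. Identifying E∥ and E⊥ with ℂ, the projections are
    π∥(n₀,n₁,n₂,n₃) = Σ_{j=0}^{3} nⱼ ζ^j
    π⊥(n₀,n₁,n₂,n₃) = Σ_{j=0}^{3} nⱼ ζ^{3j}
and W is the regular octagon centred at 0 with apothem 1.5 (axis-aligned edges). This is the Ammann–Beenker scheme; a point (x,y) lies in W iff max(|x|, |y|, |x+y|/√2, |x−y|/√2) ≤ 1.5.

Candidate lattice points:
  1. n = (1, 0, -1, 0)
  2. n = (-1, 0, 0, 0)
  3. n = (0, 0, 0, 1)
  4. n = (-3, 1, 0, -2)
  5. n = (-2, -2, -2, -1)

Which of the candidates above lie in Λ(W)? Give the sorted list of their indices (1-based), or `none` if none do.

1, 2, 3, 5

π⊥(n) = n₀ + n₁ζ³ + n₂ζ⁶ + n₃ζ⁹ where ζ = e^{iπ/4}.
#1 (1, 0, -1, 0): internal (1.000000, 1.000000); octagon support 1.414214 vs apothem 1.5 → ∈ W
#2 (-1, 0, 0, 0): internal (-1.000000, 0.000000); octagon support 1.000000 vs apothem 1.5 → ∈ W
#3 (0, 0, 0, 1): internal (0.707107, 0.707107); octagon support 1.000000 vs apothem 1.5 → ∈ W
#4 (-3, 1, 0, -2): internal (-5.121320, -0.707107); octagon support 5.121320 vs apothem 1.5 → ∉ W
#5 (-2, -2, -2, -1): internal (-1.292893, -0.121320); octagon support 1.292893 vs apothem 1.5 → ∈ W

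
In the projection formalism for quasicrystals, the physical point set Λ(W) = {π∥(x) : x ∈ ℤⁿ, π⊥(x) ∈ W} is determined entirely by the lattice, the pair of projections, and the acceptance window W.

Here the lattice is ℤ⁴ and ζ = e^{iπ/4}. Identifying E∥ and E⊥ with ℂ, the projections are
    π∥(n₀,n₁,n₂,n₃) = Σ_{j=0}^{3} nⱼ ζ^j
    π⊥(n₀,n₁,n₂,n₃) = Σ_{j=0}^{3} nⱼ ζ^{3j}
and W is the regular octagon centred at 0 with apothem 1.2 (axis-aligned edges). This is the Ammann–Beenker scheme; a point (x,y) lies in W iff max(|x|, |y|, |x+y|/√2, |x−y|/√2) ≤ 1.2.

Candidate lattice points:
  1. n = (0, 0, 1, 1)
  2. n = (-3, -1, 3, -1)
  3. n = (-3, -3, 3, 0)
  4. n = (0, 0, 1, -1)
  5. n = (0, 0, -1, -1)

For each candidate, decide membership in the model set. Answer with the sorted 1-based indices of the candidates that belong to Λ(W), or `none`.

1, 5

Internal map: ζ^{3j} for j=0..3 gives (1,0), (−√2/2,√2/2), (0,−1), (√2/2,√2/2).
candidate 1: n = (0, 0, 1, 1) → π⊥ ≈ (+0.7071, -0.2929); max(|x|,|y|,|x±y|/√2) = 0.7071 ≤ 1.2 ⇒ ∈ W
candidate 2: n = (-3, -1, 3, -1) → π⊥ ≈ (-3.0000, -4.4142); max(|x|,|y|,|x±y|/√2) = 5.2426 > 1.2 ⇒ ∉ W
candidate 3: n = (-3, -3, 3, 0) → π⊥ ≈ (-0.8787, -5.1213); max(|x|,|y|,|x±y|/√2) = 5.1213 > 1.2 ⇒ ∉ W
candidate 4: n = (0, 0, 1, -1) → π⊥ ≈ (-0.7071, -1.7071); max(|x|,|y|,|x±y|/√2) = 1.7071 > 1.2 ⇒ ∉ W
candidate 5: n = (0, 0, -1, -1) → π⊥ ≈ (-0.7071, +0.2929); max(|x|,|y|,|x±y|/√2) = 0.7071 ≤ 1.2 ⇒ ∈ W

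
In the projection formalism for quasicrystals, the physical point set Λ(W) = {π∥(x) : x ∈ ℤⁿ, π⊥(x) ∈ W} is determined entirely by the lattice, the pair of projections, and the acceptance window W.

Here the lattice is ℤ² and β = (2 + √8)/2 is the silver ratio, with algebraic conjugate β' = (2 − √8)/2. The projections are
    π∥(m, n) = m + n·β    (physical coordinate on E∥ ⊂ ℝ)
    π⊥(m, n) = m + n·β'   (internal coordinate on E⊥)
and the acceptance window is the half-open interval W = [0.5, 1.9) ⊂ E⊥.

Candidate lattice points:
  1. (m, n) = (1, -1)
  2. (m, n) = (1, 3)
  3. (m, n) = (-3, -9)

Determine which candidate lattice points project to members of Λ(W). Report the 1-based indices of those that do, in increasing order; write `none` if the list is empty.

1, 3

Compute β' = (2−√8)/2 = -0.414214, so π⊥(m,n) = m -0.414214·n.
#1 (1,-1): internal coord 1 + (-1)·β' = +1.414214; +1.414214 ∈ [0.5, 1.9) → IN Λ
#2 (1,3): internal coord 1 + (3)·β' = -0.242641; -0.242641 ∉ [0.5, 1.9) → out
#3 (-3,-9): internal coord -3 + (-9)·β' = +0.727922; +0.727922 ∈ [0.5, 1.9) → IN Λ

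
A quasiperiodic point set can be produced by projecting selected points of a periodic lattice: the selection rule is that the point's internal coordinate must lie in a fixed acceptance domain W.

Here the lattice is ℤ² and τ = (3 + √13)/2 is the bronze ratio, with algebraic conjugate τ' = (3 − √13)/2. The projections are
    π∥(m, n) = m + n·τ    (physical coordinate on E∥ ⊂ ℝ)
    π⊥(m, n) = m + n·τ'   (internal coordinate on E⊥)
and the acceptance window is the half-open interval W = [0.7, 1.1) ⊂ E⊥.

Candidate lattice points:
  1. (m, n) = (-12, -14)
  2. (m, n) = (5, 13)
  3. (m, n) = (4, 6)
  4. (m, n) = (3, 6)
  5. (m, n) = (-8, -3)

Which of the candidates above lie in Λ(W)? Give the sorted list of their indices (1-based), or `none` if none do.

2

Numerically τ ≈ 3.302776 and τ' = −1/τ ≈ -0.302776.
#1 (-12,-14): internal coord -12 + (-14)·τ' = -7.761141; -7.761141 ∉ [0.7, 1.1) → out
#2 (5,13): internal coord 5 + (13)·τ' = +1.063917; +1.063917 ∈ [0.7, 1.1) → IN Λ
#3 (4,6): internal coord 4 + (6)·τ' = +2.183346; +2.183346 ∉ [0.7, 1.1) → out
#4 (3,6): internal coord 3 + (6)·τ' = +1.183346; +1.183346 ∉ [0.7, 1.1) → out
#5 (-8,-3): internal coord -8 + (-3)·τ' = -7.091673; -7.091673 ∉ [0.7, 1.1) → out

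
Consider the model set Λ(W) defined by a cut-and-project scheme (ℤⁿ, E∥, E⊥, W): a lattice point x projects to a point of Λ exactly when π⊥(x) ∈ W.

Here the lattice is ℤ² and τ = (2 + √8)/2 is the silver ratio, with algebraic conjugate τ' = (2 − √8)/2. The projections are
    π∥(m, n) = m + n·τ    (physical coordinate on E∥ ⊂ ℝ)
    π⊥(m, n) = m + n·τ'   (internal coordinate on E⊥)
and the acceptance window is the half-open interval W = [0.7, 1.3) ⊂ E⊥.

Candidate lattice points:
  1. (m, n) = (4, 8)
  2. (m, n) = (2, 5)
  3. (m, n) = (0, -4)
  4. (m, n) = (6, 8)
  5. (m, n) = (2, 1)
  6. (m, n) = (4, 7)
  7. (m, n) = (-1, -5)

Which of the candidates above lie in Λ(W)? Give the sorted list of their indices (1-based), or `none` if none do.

6, 7

τ' = (2−√8)/2 ≈ -0.4142.
#1 (4,8): internal coord 4 + (8)·τ' = +0.6863; +0.6863 ∉ [0.7, 1.3) → out
#2 (2,5): internal coord 2 + (5)·τ' = -0.0711; -0.0711 ∉ [0.7, 1.3) → out
#3 (0,-4): internal coord 0 + (-4)·τ' = +1.6569; +1.6569 ∉ [0.7, 1.3) → out
#4 (6,8): internal coord 6 + (8)·τ' = +2.6863; +2.6863 ∉ [0.7, 1.3) → out
#5 (2,1): internal coord 2 + (1)·τ' = +1.5858; +1.5858 ∉ [0.7, 1.3) → out
#6 (4,7): internal coord 4 + (7)·τ' = +1.1005; +1.1005 ∈ [0.7, 1.3) → IN Λ
#7 (-1,-5): internal coord -1 + (-5)·τ' = +1.0711; +1.0711 ∈ [0.7, 1.3) → IN Λ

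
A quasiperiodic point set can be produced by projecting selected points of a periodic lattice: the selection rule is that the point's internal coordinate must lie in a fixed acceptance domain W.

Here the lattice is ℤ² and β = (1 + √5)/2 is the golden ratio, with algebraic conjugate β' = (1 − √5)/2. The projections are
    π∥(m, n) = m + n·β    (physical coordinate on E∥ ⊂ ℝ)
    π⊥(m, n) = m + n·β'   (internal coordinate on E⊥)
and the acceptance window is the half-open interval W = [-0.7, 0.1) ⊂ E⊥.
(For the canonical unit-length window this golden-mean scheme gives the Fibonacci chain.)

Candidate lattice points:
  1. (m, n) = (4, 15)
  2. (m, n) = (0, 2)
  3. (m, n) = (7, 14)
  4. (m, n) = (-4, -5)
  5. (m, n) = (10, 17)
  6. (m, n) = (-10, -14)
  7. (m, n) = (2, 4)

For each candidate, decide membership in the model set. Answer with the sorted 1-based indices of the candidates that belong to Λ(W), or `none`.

β' = (1−√5)/2 ≈ -0.618034.
#1 (4,15): internal coord 4 + (15)·β' = -5.270510; -5.270510 ∉ [-0.7, 0.1) → out
#2 (0,2): internal coord 0 + (2)·β' = -1.236068; -1.236068 ∉ [-0.7, 0.1) → out
#3 (7,14): internal coord 7 + (14)·β' = -1.652476; -1.652476 ∉ [-0.7, 0.1) → out
#4 (-4,-5): internal coord -4 + (-5)·β' = -0.909830; -0.909830 ∉ [-0.7, 0.1) → out
#5 (10,17): internal coord 10 + (17)·β' = -0.506578; -0.506578 ∈ [-0.7, 0.1) → IN Λ
#6 (-10,-14): internal coord -10 + (-14)·β' = -1.347524; -1.347524 ∉ [-0.7, 0.1) → out
#7 (2,4): internal coord 2 + (4)·β' = -0.472136; -0.472136 ∈ [-0.7, 0.1) → IN Λ

5, 7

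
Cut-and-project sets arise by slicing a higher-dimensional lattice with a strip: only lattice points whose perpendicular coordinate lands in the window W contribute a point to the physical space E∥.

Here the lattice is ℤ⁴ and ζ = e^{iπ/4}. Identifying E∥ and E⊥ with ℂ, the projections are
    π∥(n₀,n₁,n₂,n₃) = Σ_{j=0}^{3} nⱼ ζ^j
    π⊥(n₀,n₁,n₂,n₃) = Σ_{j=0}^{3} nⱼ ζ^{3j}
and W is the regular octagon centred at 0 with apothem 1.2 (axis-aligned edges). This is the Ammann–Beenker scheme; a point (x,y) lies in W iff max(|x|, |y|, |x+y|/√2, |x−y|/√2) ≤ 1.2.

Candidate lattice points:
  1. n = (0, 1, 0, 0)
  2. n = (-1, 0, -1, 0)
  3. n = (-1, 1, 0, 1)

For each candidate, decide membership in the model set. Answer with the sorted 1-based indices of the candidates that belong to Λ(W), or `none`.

With ζ = e^{iπ/4} the internal vectors are ζ^0,ζ^3,ζ^6,ζ^9.
candidate 1: n = (0, 1, 0, 0) → π⊥ ≈ (-0.707107, +0.707107); max(|x|,|y|,|x±y|/√2) = 1.000000 ≤ 1.2 ⇒ ∈ W
candidate 2: n = (-1, 0, -1, 0) → π⊥ ≈ (-1.000000, +1.000000); max(|x|,|y|,|x±y|/√2) = 1.414214 > 1.2 ⇒ ∉ W
candidate 3: n = (-1, 1, 0, 1) → π⊥ ≈ (-1.000000, +1.414214); max(|x|,|y|,|x±y|/√2) = 1.707107 > 1.2 ⇒ ∉ W

1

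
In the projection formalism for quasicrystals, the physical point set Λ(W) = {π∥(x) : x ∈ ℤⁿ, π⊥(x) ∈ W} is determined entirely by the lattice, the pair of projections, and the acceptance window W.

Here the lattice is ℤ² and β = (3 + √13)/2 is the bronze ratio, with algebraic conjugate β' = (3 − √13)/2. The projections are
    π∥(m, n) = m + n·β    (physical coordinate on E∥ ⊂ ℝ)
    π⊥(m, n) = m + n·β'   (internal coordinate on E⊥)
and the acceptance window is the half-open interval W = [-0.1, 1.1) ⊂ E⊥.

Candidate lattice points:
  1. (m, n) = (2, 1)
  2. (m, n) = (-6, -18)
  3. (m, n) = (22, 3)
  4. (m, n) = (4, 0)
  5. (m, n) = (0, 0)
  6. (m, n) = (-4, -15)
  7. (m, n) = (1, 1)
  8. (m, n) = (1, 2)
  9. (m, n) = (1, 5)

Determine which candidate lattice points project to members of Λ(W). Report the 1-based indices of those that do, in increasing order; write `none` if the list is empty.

5, 6, 7, 8

Compute β' = (3−√13)/2 = -0.302776, so π⊥(m,n) = m -0.302776·n.
#1 (2,1): internal coord 2 + (1)·β' = +1.697224; +1.697224 ∉ [-0.1, 1.1) → out
#2 (-6,-18): internal coord -6 + (-18)·β' = -0.550039; -0.550039 ∉ [-0.1, 1.1) → out
#3 (22,3): internal coord 22 + (3)·β' = +21.091673; +21.091673 ∉ [-0.1, 1.1) → out
#4 (4,0): internal coord 4 + (0)·β' = +4.000000; +4.000000 ∉ [-0.1, 1.1) → out
#5 (0,0): internal coord 0 + (0)·β' = +0.000000; +0.000000 ∈ [-0.1, 1.1) → IN Λ
#6 (-4,-15): internal coord -4 + (-15)·β' = +0.541635; +0.541635 ∈ [-0.1, 1.1) → IN Λ
#7 (1,1): internal coord 1 + (1)·β' = +0.697224; +0.697224 ∈ [-0.1, 1.1) → IN Λ
#8 (1,2): internal coord 1 + (2)·β' = +0.394449; +0.394449 ∈ [-0.1, 1.1) → IN Λ
#9 (1,5): internal coord 1 + (5)·β' = -0.513878; -0.513878 ∉ [-0.1, 1.1) → out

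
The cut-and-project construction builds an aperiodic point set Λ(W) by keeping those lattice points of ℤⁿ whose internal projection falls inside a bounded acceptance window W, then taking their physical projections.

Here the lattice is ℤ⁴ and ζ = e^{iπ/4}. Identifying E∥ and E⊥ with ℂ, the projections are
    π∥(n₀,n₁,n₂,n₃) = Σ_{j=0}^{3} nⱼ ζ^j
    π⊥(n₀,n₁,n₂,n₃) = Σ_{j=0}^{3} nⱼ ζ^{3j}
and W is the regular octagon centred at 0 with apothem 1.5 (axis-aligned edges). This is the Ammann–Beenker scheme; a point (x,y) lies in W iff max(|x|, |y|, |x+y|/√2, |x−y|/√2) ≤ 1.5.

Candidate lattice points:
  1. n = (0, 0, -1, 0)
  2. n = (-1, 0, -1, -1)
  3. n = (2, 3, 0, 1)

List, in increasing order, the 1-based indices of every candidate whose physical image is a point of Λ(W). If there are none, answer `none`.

With ζ = e^{iπ/4} the internal vectors are ζ^0,ζ^3,ζ^6,ζ^9.
candidate 1: n = (0, 0, -1, 0) → π⊥ ≈ (+0.000000, +1.000000); max(|x|,|y|,|x±y|/√2) = 1.000000 ≤ 1.5 ⇒ ∈ W
candidate 2: n = (-1, 0, -1, -1) → π⊥ ≈ (-1.707107, +0.292893); max(|x|,|y|,|x±y|/√2) = 1.707107 > 1.5 ⇒ ∉ W
candidate 3: n = (2, 3, 0, 1) → π⊥ ≈ (+0.585786, +2.828427); max(|x|,|y|,|x±y|/√2) = 2.828427 > 1.5 ⇒ ∉ W

1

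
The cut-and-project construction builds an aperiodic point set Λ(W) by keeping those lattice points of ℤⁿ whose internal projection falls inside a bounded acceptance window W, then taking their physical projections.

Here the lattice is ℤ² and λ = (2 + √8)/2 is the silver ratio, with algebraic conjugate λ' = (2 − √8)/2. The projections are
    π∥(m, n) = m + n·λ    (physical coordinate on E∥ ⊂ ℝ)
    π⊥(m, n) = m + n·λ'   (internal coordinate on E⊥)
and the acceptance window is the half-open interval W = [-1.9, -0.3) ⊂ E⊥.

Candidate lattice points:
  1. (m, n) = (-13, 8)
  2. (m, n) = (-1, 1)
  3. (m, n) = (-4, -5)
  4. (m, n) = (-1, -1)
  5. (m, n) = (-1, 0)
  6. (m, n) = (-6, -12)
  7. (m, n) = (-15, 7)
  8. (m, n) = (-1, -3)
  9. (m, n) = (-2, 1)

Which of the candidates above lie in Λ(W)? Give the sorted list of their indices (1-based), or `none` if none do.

Numerically λ ≈ 2.41421 and λ' = −1/λ ≈ -0.41421.
candidate 1: (m,n)=(-13,8) → π∥ = -13+8·λ ≈ 6.31371, π⊥ = -13+8·λ' ≈ -16.31371 ∉ [-1.9, -0.3) ⇒ out
candidate 2: (m,n)=(-1,1) → π∥ = -1+1·λ ≈ 1.41421, π⊥ = -1+1·λ' ≈ -1.41421 ∈ [-1.9, -0.3) ⇒ IN Λ
candidate 3: (m,n)=(-4,-5) → π∥ = -4-5·λ ≈ -16.07107, π⊥ = -4-5·λ' ≈ -1.92893 ∉ [-1.9, -0.3) ⇒ out
candidate 4: (m,n)=(-1,-1) → π∥ = -1-1·λ ≈ -3.41421, π⊥ = -1-1·λ' ≈ -0.58579 ∈ [-1.9, -0.3) ⇒ IN Λ
candidate 5: (m,n)=(-1,0) → π∥ = -1+0·λ ≈ -1.00000, π⊥ = -1+0·λ' ≈ -1.00000 ∈ [-1.9, -0.3) ⇒ IN Λ
candidate 6: (m,n)=(-6,-12) → π∥ = -6-12·λ ≈ -34.97056, π⊥ = -6-12·λ' ≈ -1.02944 ∈ [-1.9, -0.3) ⇒ IN Λ
candidate 7: (m,n)=(-15,7) → π∥ = -15+7·λ ≈ 1.89949, π⊥ = -15+7·λ' ≈ -17.89949 ∉ [-1.9, -0.3) ⇒ out
candidate 8: (m,n)=(-1,-3) → π∥ = -1-3·λ ≈ -8.24264, π⊥ = -1-3·λ' ≈ 0.24264 ∉ [-1.9, -0.3) ⇒ out
candidate 9: (m,n)=(-2,1) → π∥ = -2+1·λ ≈ 0.41421, π⊥ = -2+1·λ' ≈ -2.41421 ∉ [-1.9, -0.3) ⇒ out

2, 4, 5, 6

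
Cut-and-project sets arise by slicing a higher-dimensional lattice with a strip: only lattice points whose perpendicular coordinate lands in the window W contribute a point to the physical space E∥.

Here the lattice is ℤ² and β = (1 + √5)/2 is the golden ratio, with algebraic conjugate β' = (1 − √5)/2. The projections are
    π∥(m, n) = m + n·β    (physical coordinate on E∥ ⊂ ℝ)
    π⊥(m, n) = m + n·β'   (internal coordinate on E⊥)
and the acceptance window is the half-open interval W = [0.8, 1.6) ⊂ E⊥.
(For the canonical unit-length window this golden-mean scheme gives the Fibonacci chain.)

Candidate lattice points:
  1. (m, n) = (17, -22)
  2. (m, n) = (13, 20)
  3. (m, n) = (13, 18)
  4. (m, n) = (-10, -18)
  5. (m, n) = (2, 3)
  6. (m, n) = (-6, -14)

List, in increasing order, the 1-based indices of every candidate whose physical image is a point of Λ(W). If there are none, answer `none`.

4

Numerically β ≈ 1.6180 and β' = −1/β ≈ -0.6180.
candidate 1: (m,n)=(17,-22) → π∥ = 17-22·β ≈ -18.5967, π⊥ = 17-22·β' ≈ 30.5967 ∉ [0.8, 1.6) ⇒ out
candidate 2: (m,n)=(13,20) → π∥ = 13+20·β ≈ 45.3607, π⊥ = 13+20·β' ≈ 0.6393 ∉ [0.8, 1.6) ⇒ out
candidate 3: (m,n)=(13,18) → π∥ = 13+18·β ≈ 42.1246, π⊥ = 13+18·β' ≈ 1.8754 ∉ [0.8, 1.6) ⇒ out
candidate 4: (m,n)=(-10,-18) → π∥ = -10-18·β ≈ -39.1246, π⊥ = -10-18·β' ≈ 1.1246 ∈ [0.8, 1.6) ⇒ IN Λ
candidate 5: (m,n)=(2,3) → π∥ = 2+3·β ≈ 6.8541, π⊥ = 2+3·β' ≈ 0.1459 ∉ [0.8, 1.6) ⇒ out
candidate 6: (m,n)=(-6,-14) → π∥ = -6-14·β ≈ -28.6525, π⊥ = -6-14·β' ≈ 2.6525 ∉ [0.8, 1.6) ⇒ out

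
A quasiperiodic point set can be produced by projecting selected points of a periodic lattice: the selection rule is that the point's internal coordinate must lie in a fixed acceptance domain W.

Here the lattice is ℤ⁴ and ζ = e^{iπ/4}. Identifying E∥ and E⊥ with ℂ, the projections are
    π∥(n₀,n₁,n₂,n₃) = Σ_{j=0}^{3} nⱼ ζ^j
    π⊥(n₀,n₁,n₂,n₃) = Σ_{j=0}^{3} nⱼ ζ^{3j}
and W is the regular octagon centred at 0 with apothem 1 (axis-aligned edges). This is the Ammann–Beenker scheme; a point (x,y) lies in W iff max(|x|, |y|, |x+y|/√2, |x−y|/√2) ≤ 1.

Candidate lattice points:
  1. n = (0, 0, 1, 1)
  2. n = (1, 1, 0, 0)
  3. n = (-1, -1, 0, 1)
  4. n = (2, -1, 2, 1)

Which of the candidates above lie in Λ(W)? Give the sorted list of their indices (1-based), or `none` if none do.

π⊥(n) = n₀ + n₁ζ³ + n₂ζ⁶ + n₃ζ⁹ where ζ = e^{iπ/4}.
candidate 1: n = (0, 0, 1, 1) → π⊥ ≈ (+0.70711, -0.29289); max(|x|,|y|,|x±y|/√2) = 0.70711 ≤ 1 ⇒ ∈ W
candidate 2: n = (1, 1, 0, 0) → π⊥ ≈ (+0.29289, +0.70711); max(|x|,|y|,|x±y|/√2) = 0.70711 ≤ 1 ⇒ ∈ W
candidate 3: n = (-1, -1, 0, 1) → π⊥ ≈ (+0.41421, +0.00000); max(|x|,|y|,|x±y|/√2) = 0.41421 ≤ 1 ⇒ ∈ W
candidate 4: n = (2, -1, 2, 1) → π⊥ ≈ (+3.41421, -2.00000); max(|x|,|y|,|x±y|/√2) = 3.82843 > 1 ⇒ ∉ W

1, 2, 3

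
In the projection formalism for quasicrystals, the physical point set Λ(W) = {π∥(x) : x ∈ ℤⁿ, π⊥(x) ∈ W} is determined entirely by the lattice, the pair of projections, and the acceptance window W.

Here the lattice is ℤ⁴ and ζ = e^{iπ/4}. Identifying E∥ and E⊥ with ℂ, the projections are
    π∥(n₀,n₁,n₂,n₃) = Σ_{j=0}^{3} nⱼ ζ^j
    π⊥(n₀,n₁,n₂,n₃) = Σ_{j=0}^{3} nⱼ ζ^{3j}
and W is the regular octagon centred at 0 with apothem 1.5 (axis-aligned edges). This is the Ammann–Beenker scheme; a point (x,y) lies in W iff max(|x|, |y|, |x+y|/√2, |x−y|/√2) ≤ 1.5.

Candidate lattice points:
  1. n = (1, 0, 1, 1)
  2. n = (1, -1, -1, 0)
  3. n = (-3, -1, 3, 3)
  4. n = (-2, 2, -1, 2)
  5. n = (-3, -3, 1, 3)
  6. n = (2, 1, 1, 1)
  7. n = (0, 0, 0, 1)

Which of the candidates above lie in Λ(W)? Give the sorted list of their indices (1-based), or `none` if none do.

7

With ζ = e^{iπ/4} the internal vectors are ζ^0,ζ^3,ζ^6,ζ^9.
candidate 1: n = (1, 0, 1, 1) → π⊥ ≈ (+1.70711, -0.29289); max(|x|,|y|,|x±y|/√2) = 1.70711 > 1.5 ⇒ ∉ W
candidate 2: n = (1, -1, -1, 0) → π⊥ ≈ (+1.70711, +0.29289); max(|x|,|y|,|x±y|/√2) = 1.70711 > 1.5 ⇒ ∉ W
candidate 3: n = (-3, -1, 3, 3) → π⊥ ≈ (-0.17157, -1.58579); max(|x|,|y|,|x±y|/√2) = 1.58579 > 1.5 ⇒ ∉ W
candidate 4: n = (-2, 2, -1, 2) → π⊥ ≈ (-2.00000, +3.82843); max(|x|,|y|,|x±y|/√2) = 4.12132 > 1.5 ⇒ ∉ W
candidate 5: n = (-3, -3, 1, 3) → π⊥ ≈ (+1.24264, -1.00000); max(|x|,|y|,|x±y|/√2) = 1.58579 > 1.5 ⇒ ∉ W
candidate 6: n = (2, 1, 1, 1) → π⊥ ≈ (+2.00000, +0.41421); max(|x|,|y|,|x±y|/√2) = 2.00000 > 1.5 ⇒ ∉ W
candidate 7: n = (0, 0, 0, 1) → π⊥ ≈ (+0.70711, +0.70711); max(|x|,|y|,|x±y|/√2) = 1.00000 ≤ 1.5 ⇒ ∈ W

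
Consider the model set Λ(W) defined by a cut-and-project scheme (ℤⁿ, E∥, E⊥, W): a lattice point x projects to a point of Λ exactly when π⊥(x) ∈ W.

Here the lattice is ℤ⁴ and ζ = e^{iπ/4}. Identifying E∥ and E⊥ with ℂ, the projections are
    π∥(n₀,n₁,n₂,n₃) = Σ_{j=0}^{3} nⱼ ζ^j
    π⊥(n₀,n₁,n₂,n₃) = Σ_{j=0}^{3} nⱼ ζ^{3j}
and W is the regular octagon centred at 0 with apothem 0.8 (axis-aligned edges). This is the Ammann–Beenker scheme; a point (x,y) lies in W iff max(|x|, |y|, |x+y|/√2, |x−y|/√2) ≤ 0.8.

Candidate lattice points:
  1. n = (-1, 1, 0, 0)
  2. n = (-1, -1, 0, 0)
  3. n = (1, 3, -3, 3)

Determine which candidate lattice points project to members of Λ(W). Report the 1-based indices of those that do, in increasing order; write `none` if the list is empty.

π⊥(n) = n₀ + n₁ζ³ + n₂ζ⁶ + n₃ζ⁹ where ζ = e^{iπ/4}.
candidate 1: n = (-1, 1, 0, 0) → π⊥ ≈ (-1.7071, +0.7071); max(|x|,|y|,|x±y|/√2) = 1.7071 > 0.8 ⇒ ∉ W
candidate 2: n = (-1, -1, 0, 0) → π⊥ ≈ (-0.2929, -0.7071); max(|x|,|y|,|x±y|/√2) = 0.7071 ≤ 0.8 ⇒ ∈ W
candidate 3: n = (1, 3, -3, 3) → π⊥ ≈ (+1.0000, +7.2426); max(|x|,|y|,|x±y|/√2) = 7.2426 > 0.8 ⇒ ∉ W

2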